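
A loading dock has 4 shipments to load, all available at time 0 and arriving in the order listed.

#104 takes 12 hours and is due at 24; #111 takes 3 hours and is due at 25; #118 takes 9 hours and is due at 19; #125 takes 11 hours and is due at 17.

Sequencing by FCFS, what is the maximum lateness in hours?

18

FIFO (arrival order): #104 #111 #118 #125.
#104: 0→12, due 24, lateness -12
#111: 12→15, due 25, lateness -10
#118: 15→24, due 19, lateness 5
#125: 24→35, due 17, lateness 18
Maximum = 18.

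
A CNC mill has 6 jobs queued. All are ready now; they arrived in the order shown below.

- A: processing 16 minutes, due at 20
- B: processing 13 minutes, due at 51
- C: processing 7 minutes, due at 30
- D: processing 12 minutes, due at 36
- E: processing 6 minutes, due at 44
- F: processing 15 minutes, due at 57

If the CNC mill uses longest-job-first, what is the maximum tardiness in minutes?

33

LPT (decreasing processing time): A F B D C E.
A: 0→16, due 20, tardiness 0
F: 16→31, due 57, tardiness 0
B: 31→44, due 51, tardiness 0
D: 44→56, due 36, tardiness 20
C: 56→63, due 30, tardiness 33
E: 63→69, due 44, tardiness 25
Maximum = 33.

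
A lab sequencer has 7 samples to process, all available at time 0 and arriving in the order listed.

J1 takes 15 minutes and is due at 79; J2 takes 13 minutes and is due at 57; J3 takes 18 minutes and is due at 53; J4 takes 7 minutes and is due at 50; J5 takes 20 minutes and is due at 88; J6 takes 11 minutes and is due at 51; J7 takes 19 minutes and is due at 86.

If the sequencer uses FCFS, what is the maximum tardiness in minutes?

33

FIFO (arrival order): J1 J2 J3 J4 J5 J6 J7.
J1: 0→15, due 79, tardiness 0
J2: 15→28, due 57, tardiness 0
J3: 28→46, due 53, tardiness 0
J4: 46→53, due 50, tardiness 3
J5: 53→73, due 88, tardiness 0
J6: 73→84, due 51, tardiness 33
J7: 84→103, due 86, tardiness 17
Maximum = 33.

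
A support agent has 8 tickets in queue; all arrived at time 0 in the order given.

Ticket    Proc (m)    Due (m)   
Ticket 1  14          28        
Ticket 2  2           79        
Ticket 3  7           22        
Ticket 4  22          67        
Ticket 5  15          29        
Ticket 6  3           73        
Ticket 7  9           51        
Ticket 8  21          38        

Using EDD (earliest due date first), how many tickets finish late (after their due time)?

6

EDD (increasing due date): Ticket 3 Ticket 1 Ticket 5 Ticket 8 Ticket 7 Ticket 4 Ticket 6 Ticket 2.
Ticket 3: 0→7, due 22, tardiness 0
Ticket 1: 7→21, due 28, tardiness 0
Ticket 5: 21→36, due 29, tardiness 7
Ticket 8: 36→57, due 38, tardiness 19
Ticket 7: 57→66, due 51, tardiness 15
Ticket 4: 66→88, due 67, tardiness 21
Ticket 6: 88→91, due 73, tardiness 18
Ticket 2: 91→93, due 79, tardiness 14
Late tickets: 6.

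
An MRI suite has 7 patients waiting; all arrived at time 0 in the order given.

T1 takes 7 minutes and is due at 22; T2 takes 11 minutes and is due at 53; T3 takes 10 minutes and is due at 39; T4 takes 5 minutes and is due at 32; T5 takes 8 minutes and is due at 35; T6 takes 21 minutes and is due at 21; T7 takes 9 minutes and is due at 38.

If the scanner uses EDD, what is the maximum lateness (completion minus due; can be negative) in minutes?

EDD (increasing due date): T6 T1 T4 T5 T7 T3 T2.
T6: 0→21, due 21, lateness 0
T1: 21→28, due 22, lateness 6
T4: 28→33, due 32, lateness 1
T5: 33→41, due 35, lateness 6
T7: 41→50, due 38, lateness 12
T3: 50→60, due 39, lateness 21
T2: 60→71, due 53, lateness 18
Maximum = 21.

21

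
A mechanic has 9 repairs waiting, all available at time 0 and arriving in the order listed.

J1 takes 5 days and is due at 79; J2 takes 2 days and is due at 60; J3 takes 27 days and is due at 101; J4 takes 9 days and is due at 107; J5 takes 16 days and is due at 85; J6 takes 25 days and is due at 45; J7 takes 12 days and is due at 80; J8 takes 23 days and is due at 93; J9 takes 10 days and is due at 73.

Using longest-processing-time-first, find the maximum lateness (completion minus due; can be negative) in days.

69

LPT (decreasing processing time): J3 J6 J8 J5 J7 J9 J4 J1 J2.
J3: 0→27, due 101, lateness -74
J6: 27→52, due 45, lateness 7
J8: 52→75, due 93, lateness -18
J5: 75→91, due 85, lateness 6
J7: 91→103, due 80, lateness 23
J9: 103→113, due 73, lateness 40
J4: 113→122, due 107, lateness 15
J1: 122→127, due 79, lateness 48
J2: 127→129, due 60, lateness 69
Maximum = 69.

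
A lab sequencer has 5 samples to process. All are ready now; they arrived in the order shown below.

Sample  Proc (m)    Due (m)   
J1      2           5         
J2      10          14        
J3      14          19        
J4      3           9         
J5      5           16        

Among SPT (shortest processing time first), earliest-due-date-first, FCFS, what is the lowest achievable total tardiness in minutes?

20

SPT (increasing processing time): J1 J4 J5 J2 J3.
J1: 0→2, due 5, tardiness 0
J4: 2→5, due 9, tardiness 0
J5: 5→10, due 16, tardiness 0
J2: 10→20, due 14, tardiness 6
J3: 20→34, due 19, tardiness 15
Sum = 0+0+0+6+15 = 21.
EDD (increasing due date): J1 J4 J2 J5 J3.
J1: 0→2, due 5, tardiness 0
J4: 2→5, due 9, tardiness 0
J2: 5→15, due 14, tardiness 1
J5: 15→20, due 16, tardiness 4
J3: 20→34, due 19, tardiness 15
Sum = 0+0+1+4+15 = 20.
FIFO (arrival order): J1 J2 J3 J4 J5.
J1: 0→2, due 5, tardiness 0
J2: 2→12, due 14, tardiness 0
J3: 12→26, due 19, tardiness 7
J4: 26→29, due 9, tardiness 20
J5: 29→34, due 16, tardiness 18
Sum = 0+0+7+20+18 = 45.
SPT 21, EDD 20, FIFO 45 → minimum 20.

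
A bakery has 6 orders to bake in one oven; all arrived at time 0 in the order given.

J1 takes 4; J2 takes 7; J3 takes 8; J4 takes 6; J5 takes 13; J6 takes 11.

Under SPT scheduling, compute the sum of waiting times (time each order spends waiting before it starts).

92

SPT (increasing processing time): J1 J4 J2 J3 J6 J5.
J1: waits 0, runs 0→4
J4: waits 4, runs 4→10
J2: waits 10, runs 10→17
J3: waits 17, runs 17→25
J6: waits 25, runs 25→36
J5: waits 36, runs 36→49
Sum = 0+4+10+17+25+36 = 92.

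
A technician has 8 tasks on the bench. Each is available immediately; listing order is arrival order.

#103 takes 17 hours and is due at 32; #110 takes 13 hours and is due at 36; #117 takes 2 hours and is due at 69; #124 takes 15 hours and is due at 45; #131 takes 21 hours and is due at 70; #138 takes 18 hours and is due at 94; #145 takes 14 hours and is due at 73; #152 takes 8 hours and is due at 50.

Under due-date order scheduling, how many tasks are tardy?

4

EDD (increasing due date): #103 #110 #124 #152 #117 #131 #145 #138.
#103: 0→17, due 32, tardiness 0
#110: 17→30, due 36, tardiness 0
#124: 30→45, due 45, tardiness 0
#152: 45→53, due 50, tardiness 3
#117: 53→55, due 69, tardiness 0
#131: 55→76, due 70, tardiness 6
#145: 76→90, due 73, tardiness 17
#138: 90→108, due 94, tardiness 14
Late tasks: 4.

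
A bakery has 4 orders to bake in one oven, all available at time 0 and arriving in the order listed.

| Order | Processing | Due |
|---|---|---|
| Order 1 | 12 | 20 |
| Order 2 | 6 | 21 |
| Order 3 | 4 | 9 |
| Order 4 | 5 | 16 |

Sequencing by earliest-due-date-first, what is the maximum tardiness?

EDD (increasing due date): Order 3 Order 4 Order 1 Order 2.
Order 3: 0→4, due 9, tardiness 0
Order 4: 4→9, due 16, tardiness 0
Order 1: 9→21, due 20, tardiness 1
Order 2: 21→27, due 21, tardiness 6
Maximum = 6.

6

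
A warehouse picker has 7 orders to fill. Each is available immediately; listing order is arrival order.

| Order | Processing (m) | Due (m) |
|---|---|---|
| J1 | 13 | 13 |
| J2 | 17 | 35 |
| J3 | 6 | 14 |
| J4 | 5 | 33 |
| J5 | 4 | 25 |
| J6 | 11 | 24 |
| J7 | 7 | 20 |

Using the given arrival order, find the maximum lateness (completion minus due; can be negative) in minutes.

FIFO (arrival order): J1 J2 J3 J4 J5 J6 J7.
J1: 0→13, due 13, lateness 0
J2: 13→30, due 35, lateness -5
J3: 30→36, due 14, lateness 22
J4: 36→41, due 33, lateness 8
J5: 41→45, due 25, lateness 20
J6: 45→56, due 24, lateness 32
J7: 56→63, due 20, lateness 43
Maximum = 43.

43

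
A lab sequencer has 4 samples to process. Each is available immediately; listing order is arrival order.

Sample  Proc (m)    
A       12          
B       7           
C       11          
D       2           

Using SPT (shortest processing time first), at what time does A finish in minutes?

SPT (increasing processing time): D B C A.
D: 0→2
B: 2→9
C: 9→20
A: 20→32

32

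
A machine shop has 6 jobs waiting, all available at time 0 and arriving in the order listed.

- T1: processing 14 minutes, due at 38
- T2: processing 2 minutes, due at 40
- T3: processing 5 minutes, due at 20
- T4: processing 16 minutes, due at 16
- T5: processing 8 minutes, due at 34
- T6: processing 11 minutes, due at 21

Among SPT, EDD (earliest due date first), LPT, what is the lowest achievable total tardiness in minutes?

SPT (increasing processing time): T2 T3 T5 T6 T1 T4.
T2: 0→2, due 40, tardiness 0
T3: 2→7, due 20, tardiness 0
T5: 7→15, due 34, tardiness 0
T6: 15→26, due 21, tardiness 5
T1: 26→40, due 38, tardiness 2
T4: 40→56, due 16, tardiness 40
Sum = 0+0+0+5+2+40 = 47.
EDD (increasing due date): T4 T3 T6 T5 T1 T2.
T4: 0→16, due 16, tardiness 0
T3: 16→21, due 20, tardiness 1
T6: 21→32, due 21, tardiness 11
T5: 32→40, due 34, tardiness 6
T1: 40→54, due 38, tardiness 16
T2: 54→56, due 40, tardiness 16
Sum = 0+1+11+6+16+16 = 50.
LPT (decreasing processing time): T4 T1 T6 T5 T3 T2.
T4: 0→16, due 16, tardiness 0
T1: 16→30, due 38, tardiness 0
T6: 30→41, due 21, tardiness 20
T5: 41→49, due 34, tardiness 15
T3: 49→54, due 20, tardiness 34
T2: 54→56, due 40, tardiness 16
Sum = 0+0+20+15+34+16 = 85.
SPT 47, EDD 50, LPT 85 → minimum 47.

47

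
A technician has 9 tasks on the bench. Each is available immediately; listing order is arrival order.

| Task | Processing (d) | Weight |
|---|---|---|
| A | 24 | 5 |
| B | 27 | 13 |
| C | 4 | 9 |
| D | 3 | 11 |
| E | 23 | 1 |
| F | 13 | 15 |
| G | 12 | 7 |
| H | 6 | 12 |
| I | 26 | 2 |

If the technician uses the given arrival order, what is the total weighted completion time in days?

5769

FIFO (arrival order): A B C D E F G H I.
A: finishes 24, weight 5, w·C = 120
B: finishes 51, weight 13, w·C = 663
C: finishes 55, weight 9, w·C = 495
D: finishes 58, weight 11, w·C = 638
E: finishes 81, weight 1, w·C = 81
F: finishes 94, weight 15, w·C = 1410
G: finishes 106, weight 7, w·C = 742
H: finishes 112, weight 12, w·C = 1344
I: finishes 138, weight 2, w·C = 276
Sum = 120+663+495+638+81+1410+742+1344+276 = 5769.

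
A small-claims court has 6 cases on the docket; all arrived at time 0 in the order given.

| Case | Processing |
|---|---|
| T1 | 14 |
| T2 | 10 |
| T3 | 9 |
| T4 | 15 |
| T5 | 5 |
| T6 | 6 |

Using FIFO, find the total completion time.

231

FIFO (arrival order): T1 T2 T3 T4 T5 T6.
T1: 0→14
T2: 14→24
T3: 24→33
T4: 33→48
T5: 48→53
T6: 53→59
Sum = 14+24+33+48+53+59 = 231.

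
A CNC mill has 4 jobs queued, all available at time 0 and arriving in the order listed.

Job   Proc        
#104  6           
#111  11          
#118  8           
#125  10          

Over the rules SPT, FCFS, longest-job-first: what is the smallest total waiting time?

SPT (increasing processing time): #104 #118 #125 #111.
#104: waits 0, runs 0→6
#118: waits 6, runs 6→14
#125: waits 14, runs 14→24
#111: waits 24, runs 24→35
Sum = 0+6+14+24 = 44.
FIFO (arrival order): #104 #111 #118 #125.
#104: waits 0, runs 0→6
#111: waits 6, runs 6→17
#118: waits 17, runs 17→25
#125: waits 25, runs 25→35
Sum = 0+6+17+25 = 48.
LPT (decreasing processing time): #111 #125 #118 #104.
#111: waits 0, runs 0→11
#125: waits 11, runs 11→21
#118: waits 21, runs 21→29
#104: waits 29, runs 29→35
Sum = 0+11+21+29 = 61.
SPT 44, FIFO 48, LPT 61 → minimum 44.

44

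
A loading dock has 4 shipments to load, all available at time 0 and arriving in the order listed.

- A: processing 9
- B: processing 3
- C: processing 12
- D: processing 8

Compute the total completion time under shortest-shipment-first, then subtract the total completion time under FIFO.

SPT (increasing processing time): B D A C.
B: 0→3
D: 3→11
A: 11→20
C: 20→32
Sum = 3+11+20+32 = 66.
FIFO (arrival order): A B C D.
A: 0→9
B: 9→12
C: 12→24
D: 24→32
Sum = 9+12+24+32 = 77.
Difference = 66 − 77 = -11.

-11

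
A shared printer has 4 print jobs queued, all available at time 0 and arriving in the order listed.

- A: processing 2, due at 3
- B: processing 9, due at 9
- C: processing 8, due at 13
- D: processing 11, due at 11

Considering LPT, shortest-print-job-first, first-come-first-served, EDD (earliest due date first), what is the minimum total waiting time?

LPT (decreasing processing time): D B C A.
D: waits 0, runs 0→11
B: waits 11, runs 11→20
C: waits 20, runs 20→28
A: waits 28, runs 28→30
Sum = 0+11+20+28 = 59.
SPT (increasing processing time): A C B D.
A: waits 0, runs 0→2
C: waits 2, runs 2→10
B: waits 10, runs 10→19
D: waits 19, runs 19→30
Sum = 0+2+10+19 = 31.
FIFO (arrival order): A B C D.
A: waits 0, runs 0→2
B: waits 2, runs 2→11
C: waits 11, runs 11→19
D: waits 19, runs 19→30
Sum = 0+2+11+19 = 32.
EDD (increasing due date): A B D C.
A: waits 0, runs 0→2
B: waits 2, runs 2→11
D: waits 11, runs 11→22
C: waits 22, runs 22→30
Sum = 0+2+11+22 = 35.
LPT 59, SPT 31, FIFO 32, EDD 35 → minimum 31.

31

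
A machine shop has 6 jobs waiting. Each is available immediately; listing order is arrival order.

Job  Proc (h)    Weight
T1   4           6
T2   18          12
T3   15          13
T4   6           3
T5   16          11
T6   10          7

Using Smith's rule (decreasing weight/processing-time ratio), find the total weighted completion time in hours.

WSPT (decreasing weight/processing-time ratio): T1 T3 T6 T5 T2 T4.
T1: finishes 4, weight 6, w·C = 24
T3: finishes 19, weight 13, w·C = 247
T6: finishes 29, weight 7, w·C = 203
T5: finishes 45, weight 11, w·C = 495
T2: finishes 63, weight 12, w·C = 756
T4: finishes 69, weight 3, w·C = 207
Sum = 24+247+203+495+756+207 = 1932.

1932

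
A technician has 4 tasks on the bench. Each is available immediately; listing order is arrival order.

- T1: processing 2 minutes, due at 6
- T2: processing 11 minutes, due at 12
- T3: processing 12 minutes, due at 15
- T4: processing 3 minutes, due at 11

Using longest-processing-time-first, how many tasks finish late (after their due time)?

3

LPT (decreasing processing time): T3 T2 T4 T1.
T3: 0→12, due 15, tardiness 0
T2: 12→23, due 12, tardiness 11
T4: 23→26, due 11, tardiness 15
T1: 26→28, due 6, tardiness 22
Late tasks: 3.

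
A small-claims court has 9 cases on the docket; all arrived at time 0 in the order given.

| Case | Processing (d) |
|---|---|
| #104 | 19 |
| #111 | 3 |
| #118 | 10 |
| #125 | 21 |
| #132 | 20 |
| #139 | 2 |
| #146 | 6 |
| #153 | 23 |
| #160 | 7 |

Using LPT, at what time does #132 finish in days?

64

LPT (decreasing processing time): #153 #125 #132 #104 #118 #160 #146 #111 #139.
#153: 0→23
#125: 23→44
#132: 44→64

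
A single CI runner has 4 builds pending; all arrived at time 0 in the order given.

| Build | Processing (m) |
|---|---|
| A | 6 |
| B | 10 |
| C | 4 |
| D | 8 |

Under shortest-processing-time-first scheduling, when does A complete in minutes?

10

SPT (increasing processing time): C A D B.
C: 0→4
A: 4→10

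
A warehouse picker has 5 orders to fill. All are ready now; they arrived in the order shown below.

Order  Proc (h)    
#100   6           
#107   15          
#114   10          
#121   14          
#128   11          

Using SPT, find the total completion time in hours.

SPT (increasing processing time): #100 #114 #128 #121 #107.
#100: 0→6
#114: 6→16
#128: 16→27
#121: 27→41
#107: 41→56
Sum = 6+16+27+41+56 = 146.

146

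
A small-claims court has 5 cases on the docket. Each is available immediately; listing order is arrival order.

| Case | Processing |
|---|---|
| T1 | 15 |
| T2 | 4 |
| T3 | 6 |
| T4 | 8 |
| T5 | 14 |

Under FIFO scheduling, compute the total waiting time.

FIFO (arrival order): T1 T2 T3 T4 T5.
T1: waits 0, runs 0→15
T2: waits 15, runs 15→19
T3: waits 19, runs 19→25
T4: waits 25, runs 25→33
T5: waits 33, runs 33→47
Sum = 0+15+19+25+33 = 92.

92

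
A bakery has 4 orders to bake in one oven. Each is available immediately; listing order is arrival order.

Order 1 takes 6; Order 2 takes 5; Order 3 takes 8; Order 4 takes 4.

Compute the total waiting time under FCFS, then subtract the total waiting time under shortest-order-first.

8

FIFO (arrival order): Order 1 Order 2 Order 3 Order 4.
Order 1: waits 0, runs 0→6
Order 2: waits 6, runs 6→11
Order 3: waits 11, runs 11→19
Order 4: waits 19, runs 19→23
Sum = 0+6+11+19 = 36.
SPT (increasing processing time): Order 4 Order 2 Order 1 Order 3.
Order 4: waits 0, runs 0→4
Order 2: waits 4, runs 4→9
Order 1: waits 9, runs 9→15
Order 3: waits 15, runs 15→23
Sum = 0+4+9+15 = 28.
Difference = 36 − 28 = 8.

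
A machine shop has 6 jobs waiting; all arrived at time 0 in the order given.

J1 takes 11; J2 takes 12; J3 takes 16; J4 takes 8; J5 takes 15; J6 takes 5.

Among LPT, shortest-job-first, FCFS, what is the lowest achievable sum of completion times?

196

LPT (decreasing processing time): J3 J5 J2 J1 J4 J6.
J3: 0→16
J5: 16→31
J2: 31→43
J1: 43→54
J4: 54→62
J6: 62→67
Sum = 16+31+43+54+62+67 = 273.
SPT (increasing processing time): J6 J4 J1 J2 J5 J3.
J6: 0→5
J4: 5→13
J1: 13→24
J2: 24→36
J5: 36→51
J3: 51→67
Sum = 5+13+24+36+51+67 = 196.
FIFO (arrival order): J1 J2 J3 J4 J5 J6.
J1: 0→11
J2: 11→23
J3: 23→39
J4: 39→47
J5: 47→62
J6: 62→67
Sum = 11+23+39+47+62+67 = 249.
LPT 273, SPT 196, FIFO 249 → minimum 196.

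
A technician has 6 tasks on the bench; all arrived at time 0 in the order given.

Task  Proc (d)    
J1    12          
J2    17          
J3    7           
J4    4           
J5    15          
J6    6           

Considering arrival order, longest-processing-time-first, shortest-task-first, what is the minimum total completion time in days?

165

FIFO (arrival order): J1 J2 J3 J4 J5 J6.
J1: 0→12
J2: 12→29
J3: 29→36
J4: 36→40
J5: 40→55
J6: 55→61
Sum = 12+29+36+40+55+61 = 233.
LPT (decreasing processing time): J2 J5 J1 J3 J6 J4.
J2: 0→17
J5: 17→32
J1: 32→44
J3: 44→51
J6: 51→57
J4: 57→61
Sum = 17+32+44+51+57+61 = 262.
SPT (increasing processing time): J4 J6 J3 J1 J5 J2.
J4: 0→4
J6: 4→10
J3: 10→17
J1: 17→29
J5: 29→44
J2: 44→61
Sum = 4+10+17+29+44+61 = 165.
FIFO 233, LPT 262, SPT 165 → minimum 165.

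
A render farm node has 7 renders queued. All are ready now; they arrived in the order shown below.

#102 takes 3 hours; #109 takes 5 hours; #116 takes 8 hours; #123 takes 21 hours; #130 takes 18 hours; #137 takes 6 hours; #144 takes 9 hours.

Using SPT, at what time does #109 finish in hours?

8

SPT (increasing processing time): #102 #109 #137 #116 #144 #130 #123.
#102: 0→3
#109: 3→8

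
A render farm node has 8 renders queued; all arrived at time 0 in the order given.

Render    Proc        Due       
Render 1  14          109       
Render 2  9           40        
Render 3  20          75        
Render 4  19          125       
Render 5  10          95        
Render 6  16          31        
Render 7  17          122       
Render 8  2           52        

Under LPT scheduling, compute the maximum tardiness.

65

LPT (decreasing processing time): Render 3 Render 4 Render 7 Render 6 Render 1 Render 5 Render 2 Render 8.
Render 3: 0→20, due 75, tardiness 0
Render 4: 20→39, due 125, tardiness 0
Render 7: 39→56, due 122, tardiness 0
Render 6: 56→72, due 31, tardiness 41
Render 1: 72→86, due 109, tardiness 0
Render 5: 86→96, due 95, tardiness 1
Render 2: 96→105, due 40, tardiness 65
Render 8: 105→107, due 52, tardiness 55
Maximum = 65.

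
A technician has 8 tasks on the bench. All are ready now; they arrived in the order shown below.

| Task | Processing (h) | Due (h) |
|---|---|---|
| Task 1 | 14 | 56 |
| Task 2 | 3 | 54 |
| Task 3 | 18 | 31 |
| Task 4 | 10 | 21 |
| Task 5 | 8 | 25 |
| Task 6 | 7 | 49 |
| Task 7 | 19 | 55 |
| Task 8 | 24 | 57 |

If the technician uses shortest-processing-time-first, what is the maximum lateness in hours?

SPT (increasing processing time): Task 2 Task 6 Task 5 Task 4 Task 1 Task 3 Task 7 Task 8.
Task 2: 0→3, due 54, lateness -51
Task 6: 3→10, due 49, lateness -39
Task 5: 10→18, due 25, lateness -7
Task 4: 18→28, due 21, lateness 7
Task 1: 28→42, due 56, lateness -14
Task 3: 42→60, due 31, lateness 29
Task 7: 60→79, due 55, lateness 24
Task 8: 79→103, due 57, lateness 46
Maximum = 46.

46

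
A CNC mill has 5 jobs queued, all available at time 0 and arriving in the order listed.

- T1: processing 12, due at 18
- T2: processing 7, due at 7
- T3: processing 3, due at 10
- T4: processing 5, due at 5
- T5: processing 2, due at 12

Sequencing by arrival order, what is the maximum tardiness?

FIFO (arrival order): T1 T2 T3 T4 T5.
T1: 0→12, due 18, tardiness 0
T2: 12→19, due 7, tardiness 12
T3: 19→22, due 10, tardiness 12
T4: 22→27, due 5, tardiness 22
T5: 27→29, due 12, tardiness 17
Maximum = 22.

22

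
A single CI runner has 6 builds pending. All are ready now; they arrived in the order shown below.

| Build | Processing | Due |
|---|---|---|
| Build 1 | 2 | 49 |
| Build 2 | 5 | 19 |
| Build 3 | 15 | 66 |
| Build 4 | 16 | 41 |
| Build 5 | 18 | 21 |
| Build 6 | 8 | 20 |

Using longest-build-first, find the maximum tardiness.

43

LPT (decreasing processing time): Build 5 Build 4 Build 3 Build 6 Build 2 Build 1.
Build 5: 0→18, due 21, tardiness 0
Build 4: 18→34, due 41, tardiness 0
Build 3: 34→49, due 66, tardiness 0
Build 6: 49→57, due 20, tardiness 37
Build 2: 57→62, due 19, tardiness 43
Build 1: 62→64, due 49, tardiness 15
Maximum = 43.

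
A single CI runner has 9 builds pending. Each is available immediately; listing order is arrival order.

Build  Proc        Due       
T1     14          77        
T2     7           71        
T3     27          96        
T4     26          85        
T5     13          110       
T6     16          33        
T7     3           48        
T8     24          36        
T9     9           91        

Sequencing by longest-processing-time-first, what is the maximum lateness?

LPT (decreasing processing time): T3 T4 T8 T6 T1 T5 T9 T2 T7.
T3: 0→27, due 96, lateness -69
T4: 27→53, due 85, lateness -32
T8: 53→77, due 36, lateness 41
T6: 77→93, due 33, lateness 60
T1: 93→107, due 77, lateness 30
T5: 107→120, due 110, lateness 10
T9: 120→129, due 91, lateness 38
T2: 129→136, due 71, lateness 65
T7: 136→139, due 48, lateness 91
Maximum = 91.

91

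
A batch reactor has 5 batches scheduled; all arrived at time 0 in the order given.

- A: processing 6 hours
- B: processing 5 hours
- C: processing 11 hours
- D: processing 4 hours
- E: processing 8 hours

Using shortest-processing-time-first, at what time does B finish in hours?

9

SPT (increasing processing time): D B A E C.
D: 0→4
B: 4→9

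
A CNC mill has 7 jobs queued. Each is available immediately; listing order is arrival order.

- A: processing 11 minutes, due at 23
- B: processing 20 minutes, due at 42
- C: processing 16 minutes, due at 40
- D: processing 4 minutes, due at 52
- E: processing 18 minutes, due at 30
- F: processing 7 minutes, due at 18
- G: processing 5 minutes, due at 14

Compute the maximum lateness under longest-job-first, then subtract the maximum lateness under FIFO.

-4

LPT (decreasing processing time): B E C A F G D.
B: 0→20, due 42, lateness -22
E: 20→38, due 30, lateness 8
C: 38→54, due 40, lateness 14
A: 54→65, due 23, lateness 42
F: 65→72, due 18, lateness 54
G: 72→77, due 14, lateness 63
D: 77→81, due 52, lateness 29
Maximum = 63.
FIFO (arrival order): A B C D E F G.
A: 0→11, due 23, lateness -12
B: 11→31, due 42, lateness -11
C: 31→47, due 40, lateness 7
D: 47→51, due 52, lateness -1
E: 51→69, due 30, lateness 39
F: 69→76, due 18, lateness 58
G: 76→81, due 14, lateness 67
Maximum = 67.
Difference = 63 − 67 = -4.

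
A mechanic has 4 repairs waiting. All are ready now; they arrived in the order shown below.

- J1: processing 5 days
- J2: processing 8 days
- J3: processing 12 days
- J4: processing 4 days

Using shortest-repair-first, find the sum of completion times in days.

SPT (increasing processing time): J4 J1 J2 J3.
J4: 0→4
J1: 4→9
J2: 9→17
J3: 17→29
Sum = 4+9+17+29 = 59.

59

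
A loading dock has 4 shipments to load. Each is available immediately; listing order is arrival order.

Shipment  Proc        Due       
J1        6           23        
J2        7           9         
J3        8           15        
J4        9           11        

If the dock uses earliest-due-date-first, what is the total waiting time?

EDD (increasing due date): J2 J4 J3 J1.
J2: waits 0, runs 0→7
J4: waits 7, runs 7→16
J3: waits 16, runs 16→24
J1: waits 24, runs 24→30
Sum = 0+7+16+24 = 47.

47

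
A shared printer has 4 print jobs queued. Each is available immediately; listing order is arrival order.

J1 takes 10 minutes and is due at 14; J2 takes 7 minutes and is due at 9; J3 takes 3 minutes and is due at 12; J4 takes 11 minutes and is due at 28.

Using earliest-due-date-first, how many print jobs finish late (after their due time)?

2

EDD (increasing due date): J2 J3 J1 J4.
J2: 0→7, due 9, tardiness 0
J3: 7→10, due 12, tardiness 0
J1: 10→20, due 14, tardiness 6
J4: 20→31, due 28, tardiness 3
Late print jobs: 2.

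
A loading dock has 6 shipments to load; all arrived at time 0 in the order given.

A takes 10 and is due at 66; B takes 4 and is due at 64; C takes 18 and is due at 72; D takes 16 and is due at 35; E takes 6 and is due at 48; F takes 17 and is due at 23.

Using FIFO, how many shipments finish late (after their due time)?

3

FIFO (arrival order): A B C D E F.
A: 0→10, due 66, tardiness 0
B: 10→14, due 64, tardiness 0
C: 14→32, due 72, tardiness 0
D: 32→48, due 35, tardiness 13
E: 48→54, due 48, tardiness 6
F: 54→71, due 23, tardiness 48
Late shipments: 3.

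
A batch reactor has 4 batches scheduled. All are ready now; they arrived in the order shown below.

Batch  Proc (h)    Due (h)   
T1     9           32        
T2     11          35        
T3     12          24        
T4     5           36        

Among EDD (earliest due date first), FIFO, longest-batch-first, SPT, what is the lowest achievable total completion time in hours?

81

EDD (increasing due date): T3 T1 T2 T4.
T3: 0→12
T1: 12→21
T2: 21→32
T4: 32→37
Sum = 12+21+32+37 = 102.
FIFO (arrival order): T1 T2 T3 T4.
T1: 0→9
T2: 9→20
T3: 20→32
T4: 32→37
Sum = 9+20+32+37 = 98.
LPT (decreasing processing time): T3 T2 T1 T4.
T3: 0→12
T2: 12→23
T1: 23→32
T4: 32→37
Sum = 12+23+32+37 = 104.
SPT (increasing processing time): T4 T1 T2 T3.
T4: 0→5
T1: 5→14
T2: 14→25
T3: 25→37
Sum = 5+14+25+37 = 81.
EDD 102, FIFO 98, LPT 104, SPT 81 → minimum 81.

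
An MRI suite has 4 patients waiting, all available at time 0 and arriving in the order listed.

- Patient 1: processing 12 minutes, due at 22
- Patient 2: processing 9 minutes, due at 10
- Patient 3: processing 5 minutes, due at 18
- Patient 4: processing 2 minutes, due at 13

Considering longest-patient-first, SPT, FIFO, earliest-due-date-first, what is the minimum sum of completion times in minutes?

53

LPT (decreasing processing time): Patient 1 Patient 2 Patient 3 Patient 4.
Patient 1: 0→12
Patient 2: 12→21
Patient 3: 21→26
Patient 4: 26→28
Sum = 12+21+26+28 = 87.
SPT (increasing processing time): Patient 4 Patient 3 Patient 2 Patient 1.
Patient 4: 0→2
Patient 3: 2→7
Patient 2: 7→16
Patient 1: 16→28
Sum = 2+7+16+28 = 53.
FIFO (arrival order): Patient 1 Patient 2 Patient 3 Patient 4.
Patient 1: 0→12
Patient 2: 12→21
Patient 3: 21→26
Patient 4: 26→28
Sum = 12+21+26+28 = 87.
EDD (increasing due date): Patient 2 Patient 4 Patient 3 Patient 1.
Patient 2: 0→9
Patient 4: 9→11
Patient 3: 11→16
Patient 1: 16→28
Sum = 9+11+16+28 = 64.
LPT 87, SPT 53, FIFO 87, EDD 64 → minimum 53.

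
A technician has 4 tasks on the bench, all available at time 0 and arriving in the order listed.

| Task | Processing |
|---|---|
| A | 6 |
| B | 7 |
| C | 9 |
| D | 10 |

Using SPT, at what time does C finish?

22

SPT (increasing processing time): A B C D.
A: 0→6
B: 6→13
C: 13→22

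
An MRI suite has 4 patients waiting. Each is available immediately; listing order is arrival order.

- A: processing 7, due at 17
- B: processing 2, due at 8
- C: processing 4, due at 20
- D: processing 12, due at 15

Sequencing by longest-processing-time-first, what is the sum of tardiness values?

LPT (decreasing processing time): D A C B.
D: 0→12, due 15, tardiness 0
A: 12→19, due 17, tardiness 2
C: 19→23, due 20, tardiness 3
B: 23→25, due 8, tardiness 17
Sum = 0+2+3+17 = 22.

22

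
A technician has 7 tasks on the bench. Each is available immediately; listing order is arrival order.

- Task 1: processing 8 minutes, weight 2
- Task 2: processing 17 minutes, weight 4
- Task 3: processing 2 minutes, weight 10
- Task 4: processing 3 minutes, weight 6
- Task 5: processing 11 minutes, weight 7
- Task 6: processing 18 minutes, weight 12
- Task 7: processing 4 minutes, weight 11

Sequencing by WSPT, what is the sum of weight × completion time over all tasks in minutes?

WSPT (decreasing weight/processing-time ratio): Task 3 Task 7 Task 4 Task 6 Task 5 Task 1 Task 2.
Task 3: finishes 2, weight 10, w·C = 20
Task 7: finishes 6, weight 11, w·C = 66
Task 4: finishes 9, weight 6, w·C = 54
Task 6: finishes 27, weight 12, w·C = 324
Task 5: finishes 38, weight 7, w·C = 266
Task 1: finishes 46, weight 2, w·C = 92
Task 2: finishes 63, weight 4, w·C = 252
Sum = 20+66+54+324+266+92+252 = 1074.

1074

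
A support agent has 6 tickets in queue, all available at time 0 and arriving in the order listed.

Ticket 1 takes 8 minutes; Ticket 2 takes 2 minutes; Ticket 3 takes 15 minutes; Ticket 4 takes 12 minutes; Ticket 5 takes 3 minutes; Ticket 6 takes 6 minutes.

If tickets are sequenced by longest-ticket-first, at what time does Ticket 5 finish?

LPT (decreasing processing time): Ticket 3 Ticket 4 Ticket 1 Ticket 6 Ticket 5 Ticket 2.
Ticket 3: 0→15
Ticket 4: 15→27
Ticket 1: 27→35
Ticket 6: 35→41
Ticket 5: 41→44

44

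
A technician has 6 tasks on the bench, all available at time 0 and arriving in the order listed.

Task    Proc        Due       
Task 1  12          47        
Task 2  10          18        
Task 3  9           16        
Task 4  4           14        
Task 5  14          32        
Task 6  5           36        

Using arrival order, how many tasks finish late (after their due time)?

FIFO (arrival order): Task 1 Task 2 Task 3 Task 4 Task 5 Task 6.
Task 1: 0→12, due 47, tardiness 0
Task 2: 12→22, due 18, tardiness 4
Task 3: 22→31, due 16, tardiness 15
Task 4: 31→35, due 14, tardiness 21
Task 5: 35→49, due 32, tardiness 17
Task 6: 49→54, due 36, tardiness 18
Late tasks: 5.

5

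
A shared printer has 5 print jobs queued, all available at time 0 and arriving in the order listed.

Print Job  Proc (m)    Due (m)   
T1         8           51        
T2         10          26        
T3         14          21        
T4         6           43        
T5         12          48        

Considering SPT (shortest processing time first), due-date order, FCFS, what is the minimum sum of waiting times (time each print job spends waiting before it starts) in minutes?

80

SPT (increasing processing time): T4 T1 T2 T5 T3.
T4: waits 0, runs 0→6
T1: waits 6, runs 6→14
T2: waits 14, runs 14→24
T5: waits 24, runs 24→36
T3: waits 36, runs 36→50
Sum = 0+6+14+24+36 = 80.
EDD (increasing due date): T3 T2 T4 T5 T1.
T3: waits 0, runs 0→14
T2: waits 14, runs 14→24
T4: waits 24, runs 24→30
T5: waits 30, runs 30→42
T1: waits 42, runs 42→50
Sum = 0+14+24+30+42 = 110.
FIFO (arrival order): T1 T2 T3 T4 T5.
T1: waits 0, runs 0→8
T2: waits 8, runs 8→18
T3: waits 18, runs 18→32
T4: waits 32, runs 32→38
T5: waits 38, runs 38→50
Sum = 0+8+18+32+38 = 96.
SPT 80, EDD 110, FIFO 96 → minimum 80.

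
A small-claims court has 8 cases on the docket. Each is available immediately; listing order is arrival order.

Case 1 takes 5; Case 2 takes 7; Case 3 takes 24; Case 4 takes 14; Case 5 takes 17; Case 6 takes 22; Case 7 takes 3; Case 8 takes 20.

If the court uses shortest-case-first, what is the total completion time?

367

SPT (increasing processing time): Case 7 Case 1 Case 2 Case 4 Case 5 Case 8 Case 6 Case 3.
Case 7: 0→3
Case 1: 3→8
Case 2: 8→15
Case 4: 15→29
Case 5: 29→46
Case 8: 46→66
Case 6: 66→88
Case 3: 88→112
Sum = 3+8+15+29+46+66+88+112 = 367.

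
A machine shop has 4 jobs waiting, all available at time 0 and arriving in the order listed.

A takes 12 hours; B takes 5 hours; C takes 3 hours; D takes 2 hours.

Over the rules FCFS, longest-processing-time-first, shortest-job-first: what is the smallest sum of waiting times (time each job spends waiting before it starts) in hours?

FIFO (arrival order): A B C D.
A: waits 0, runs 0→12
B: waits 12, runs 12→17
C: waits 17, runs 17→20
D: waits 20, runs 20→22
Sum = 0+12+17+20 = 49.
LPT (decreasing processing time): A B C D.
A: waits 0, runs 0→12
B: waits 12, runs 12→17
C: waits 17, runs 17→20
D: waits 20, runs 20→22
Sum = 0+12+17+20 = 49.
SPT (increasing processing time): D C B A.
D: waits 0, runs 0→2
C: waits 2, runs 2→5
B: waits 5, runs 5→10
A: waits 10, runs 10→22
Sum = 0+2+5+10 = 17.
FIFO 49, LPT 49, SPT 17 → minimum 17.

17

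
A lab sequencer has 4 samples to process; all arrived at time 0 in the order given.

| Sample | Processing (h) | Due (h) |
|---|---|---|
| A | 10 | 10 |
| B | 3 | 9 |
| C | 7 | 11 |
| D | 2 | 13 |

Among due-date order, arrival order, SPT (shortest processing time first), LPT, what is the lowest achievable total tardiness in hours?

13

EDD (increasing due date): B A C D.
B: 0→3, due 9, tardiness 0
A: 3→13, due 10, tardiness 3
C: 13→20, due 11, tardiness 9
D: 20→22, due 13, tardiness 9
Sum = 0+3+9+9 = 21.
FIFO (arrival order): A B C D.
A: 0→10, due 10, tardiness 0
B: 10→13, due 9, tardiness 4
C: 13→20, due 11, tardiness 9
D: 20→22, due 13, tardiness 9
Sum = 0+4+9+9 = 22.
SPT (increasing processing time): D B C A.
D: 0→2, due 13, tardiness 0
B: 2→5, due 9, tardiness 0
C: 5→12, due 11, tardiness 1
A: 12→22, due 10, tardiness 12
Sum = 0+0+1+12 = 13.
LPT (decreasing processing time): A C B D.
A: 0→10, due 10, tardiness 0
C: 10→17, due 11, tardiness 6
B: 17→20, due 9, tardiness 11
D: 20→22, due 13, tardiness 9
Sum = 0+6+11+9 = 26.
EDD 21, FIFO 22, SPT 13, LPT 26 → minimum 13.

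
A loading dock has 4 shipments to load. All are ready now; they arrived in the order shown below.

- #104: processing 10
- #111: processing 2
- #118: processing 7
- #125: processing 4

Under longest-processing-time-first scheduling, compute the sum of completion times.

LPT (decreasing processing time): #104 #118 #125 #111.
#104: 0→10
#118: 10→17
#125: 17→21
#111: 21→23
Sum = 10+17+21+23 = 71.

71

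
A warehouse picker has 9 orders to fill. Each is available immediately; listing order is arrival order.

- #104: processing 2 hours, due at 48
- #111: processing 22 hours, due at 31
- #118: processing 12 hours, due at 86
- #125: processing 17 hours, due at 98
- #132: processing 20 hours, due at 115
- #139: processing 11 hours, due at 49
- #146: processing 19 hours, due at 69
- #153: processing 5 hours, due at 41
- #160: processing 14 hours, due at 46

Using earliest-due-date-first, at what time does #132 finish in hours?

122

EDD (increasing due date): #111 #153 #160 #104 #139 #146 #118 #125 #132.
#111: 0→22
#153: 22→27
#160: 27→41
#104: 41→43
#139: 43→54
#146: 54→73
#118: 73→85
#125: 85→102
#132: 102→122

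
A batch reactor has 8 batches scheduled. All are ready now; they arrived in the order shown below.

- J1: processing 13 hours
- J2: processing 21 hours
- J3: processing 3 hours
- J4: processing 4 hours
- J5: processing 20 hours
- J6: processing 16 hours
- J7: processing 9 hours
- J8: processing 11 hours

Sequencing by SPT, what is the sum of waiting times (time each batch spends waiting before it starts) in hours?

SPT (increasing processing time): J3 J4 J7 J8 J1 J6 J5 J2.
J3: waits 0, runs 0→3
J4: waits 3, runs 3→7
J7: waits 7, runs 7→16
J8: waits 16, runs 16→27
J1: waits 27, runs 27→40
J6: waits 40, runs 40→56
J5: waits 56, runs 56→76
J2: waits 76, runs 76→97
Sum = 0+3+7+16+27+40+56+76 = 225.

225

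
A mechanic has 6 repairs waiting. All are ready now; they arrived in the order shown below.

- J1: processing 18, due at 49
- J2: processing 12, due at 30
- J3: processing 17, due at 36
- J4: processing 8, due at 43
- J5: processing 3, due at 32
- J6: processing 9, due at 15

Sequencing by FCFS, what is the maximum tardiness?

FIFO (arrival order): J1 J2 J3 J4 J5 J6.
J1: 0→18, due 49, tardiness 0
J2: 18→30, due 30, tardiness 0
J3: 30→47, due 36, tardiness 11
J4: 47→55, due 43, tardiness 12
J5: 55→58, due 32, tardiness 26
J6: 58→67, due 15, tardiness 52
Maximum = 52.

52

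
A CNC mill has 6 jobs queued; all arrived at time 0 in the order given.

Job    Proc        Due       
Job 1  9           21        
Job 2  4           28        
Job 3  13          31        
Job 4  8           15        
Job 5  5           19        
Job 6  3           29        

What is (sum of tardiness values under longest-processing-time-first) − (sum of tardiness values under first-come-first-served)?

LPT (decreasing processing time): Job 3 Job 1 Job 4 Job 5 Job 2 Job 6.
Job 3: 0→13, due 31, tardiness 0
Job 1: 13→22, due 21, tardiness 1
Job 4: 22→30, due 15, tardiness 15
Job 5: 30→35, due 19, tardiness 16
Job 2: 35→39, due 28, tardiness 11
Job 6: 39→42, due 29, tardiness 13
Sum = 0+1+15+16+11+13 = 56.
FIFO (arrival order): Job 1 Job 2 Job 3 Job 4 Job 5 Job 6.
Job 1: 0→9, due 21, tardiness 0
Job 2: 9→13, due 28, tardiness 0
Job 3: 13→26, due 31, tardiness 0
Job 4: 26→34, due 15, tardiness 19
Job 5: 34→39, due 19, tardiness 20
Job 6: 39→42, due 29, tardiness 13
Sum = 0+0+0+19+20+13 = 52.
Difference = 56 − 52 = 4.

4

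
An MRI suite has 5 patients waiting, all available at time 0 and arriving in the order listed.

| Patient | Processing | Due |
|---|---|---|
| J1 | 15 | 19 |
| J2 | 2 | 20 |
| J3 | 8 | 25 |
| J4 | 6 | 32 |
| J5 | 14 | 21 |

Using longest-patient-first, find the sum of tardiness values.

LPT (decreasing processing time): J1 J5 J3 J4 J2.
J1: 0→15, due 19, tardiness 0
J5: 15→29, due 21, tardiness 8
J3: 29→37, due 25, tardiness 12
J4: 37→43, due 32, tardiness 11
J2: 43→45, due 20, tardiness 25
Sum = 0+8+12+11+25 = 56.

56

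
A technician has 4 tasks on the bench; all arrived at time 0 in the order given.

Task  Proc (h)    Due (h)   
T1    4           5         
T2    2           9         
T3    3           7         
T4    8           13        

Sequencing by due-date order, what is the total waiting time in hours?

EDD (increasing due date): T1 T3 T2 T4.
T1: waits 0, runs 0→4
T3: waits 4, runs 4→7
T2: waits 7, runs 7→9
T4: waits 9, runs 9→17
Sum = 0+4+7+9 = 20.

20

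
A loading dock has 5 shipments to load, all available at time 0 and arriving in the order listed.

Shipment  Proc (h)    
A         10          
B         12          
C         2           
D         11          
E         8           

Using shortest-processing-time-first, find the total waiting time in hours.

63

SPT (increasing processing time): C E A D B.
C: waits 0, runs 0→2
E: waits 2, runs 2→10
A: waits 10, runs 10→20
D: waits 20, runs 20→31
B: waits 31, runs 31→43
Sum = 0+2+10+20+31 = 63.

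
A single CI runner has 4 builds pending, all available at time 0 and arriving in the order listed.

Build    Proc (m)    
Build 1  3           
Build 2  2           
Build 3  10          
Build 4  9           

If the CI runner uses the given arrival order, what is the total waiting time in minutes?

23

FIFO (arrival order): Build 1 Build 2 Build 3 Build 4.
Build 1: waits 0, runs 0→3
Build 2: waits 3, runs 3→5
Build 3: waits 5, runs 5→15
Build 4: waits 15, runs 15→24
Sum = 0+3+5+15 = 23.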